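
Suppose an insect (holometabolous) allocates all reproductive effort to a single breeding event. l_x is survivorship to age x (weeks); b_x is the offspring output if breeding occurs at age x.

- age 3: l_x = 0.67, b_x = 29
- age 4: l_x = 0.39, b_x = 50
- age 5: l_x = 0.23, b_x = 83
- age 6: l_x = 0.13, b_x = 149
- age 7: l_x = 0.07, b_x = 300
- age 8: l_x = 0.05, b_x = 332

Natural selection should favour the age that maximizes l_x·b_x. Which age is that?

7

Expected offspring if breeding at age x = l_x × b_x:
  age 3: 0.67 × 29 = 19.430
  age 4: 0.39 × 50 = 19.500
  age 5: 0.23 × 83 = 19.090
  age 6: 0.13 × 149 = 19.370
  age 7: 0.07 × 300 = 21.000
  age 8: 0.05 × 332 = 16.600
Maximum at age 7 (21.000).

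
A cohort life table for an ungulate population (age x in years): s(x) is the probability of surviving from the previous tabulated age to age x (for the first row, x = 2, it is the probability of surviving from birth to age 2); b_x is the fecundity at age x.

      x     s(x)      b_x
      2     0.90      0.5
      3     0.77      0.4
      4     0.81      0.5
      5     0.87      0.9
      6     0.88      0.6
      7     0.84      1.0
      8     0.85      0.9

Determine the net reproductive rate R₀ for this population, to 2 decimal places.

2.34

Survivorship from birth: l_x = s_2·s_3·…·s_x.
  l_2 = 0.90000
  l_3 = 0.69300
  l_4 = 0.56133
  l_5 = 0.48836
  l_6 = 0.42975
  l_7 = 0.36099
  l_8 = 0.30684
R₀ = Σ l_x b_x:
  age 2: 0.90000 × 0.5 = 0.4500
  age 3: 0.69300 × 0.4 = 0.2772
  age 4: 0.56133 × 0.5 = 0.2807
  age 5: 0.48836 × 0.9 = 0.4395
  age 6: 0.42975 × 0.6 = 0.2579
  age 7: 0.36099 × 1.0 = 0.3610
  age 8: 0.30684 × 0.9 = 0.2762
R₀ = 0.4500 + 0.2772 + 0.2807 + 0.4395 + 0.2579 + 0.3610 + 0.2762 = 2.3424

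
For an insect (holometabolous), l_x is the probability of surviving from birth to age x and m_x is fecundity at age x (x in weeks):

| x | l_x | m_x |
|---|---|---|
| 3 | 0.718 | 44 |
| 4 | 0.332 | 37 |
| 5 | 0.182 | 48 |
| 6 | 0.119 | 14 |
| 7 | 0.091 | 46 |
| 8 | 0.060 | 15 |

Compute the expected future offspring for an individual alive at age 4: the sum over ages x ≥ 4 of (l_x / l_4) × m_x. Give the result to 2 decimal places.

83.65

l_4 = 0.332. Conditional survival from age 4 to x is l_x / l_4.
  x=4: (0.332/0.332) × 37 = 37.0000
  x=5: (0.182/0.332) × 48 = 26.3133
  x=6: (0.119/0.332) × 14 = 5.0181
  x=7: (0.091/0.332) × 46 = 12.6084
  x=8: (0.060/0.332) × 15 = 2.7108
Sum = 37.0000 + 26.3133 + 5.0181 + 12.6084 + 2.7108 = 83.6506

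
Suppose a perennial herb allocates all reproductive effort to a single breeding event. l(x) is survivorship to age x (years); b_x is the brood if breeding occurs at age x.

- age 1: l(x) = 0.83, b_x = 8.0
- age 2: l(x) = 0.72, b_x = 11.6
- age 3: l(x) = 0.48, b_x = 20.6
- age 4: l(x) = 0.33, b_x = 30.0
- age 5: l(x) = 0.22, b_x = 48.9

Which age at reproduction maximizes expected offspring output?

Expected offspring if breeding at age x = l(x) × b_x:
  age 1: 0.83 × 8.0 = 6.640
  age 2: 0.72 × 11.6 = 8.352
  age 3: 0.48 × 20.6 = 9.888
  age 4: 0.33 × 30.0 = 9.900
  age 5: 0.22 × 48.9 = 10.758
Maximum at age 5 (10.758).

5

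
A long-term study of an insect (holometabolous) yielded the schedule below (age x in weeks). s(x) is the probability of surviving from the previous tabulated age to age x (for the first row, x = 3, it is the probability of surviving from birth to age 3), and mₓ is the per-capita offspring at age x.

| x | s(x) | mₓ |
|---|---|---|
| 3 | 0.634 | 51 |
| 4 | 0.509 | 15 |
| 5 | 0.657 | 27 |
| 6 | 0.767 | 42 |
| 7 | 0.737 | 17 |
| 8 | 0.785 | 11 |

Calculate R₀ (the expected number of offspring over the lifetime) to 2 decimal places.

Survivorship from birth: l_x = s_3·s_4·…·s_x.
  l_3 = 0.63400
  l_4 = 0.32271
  l_5 = 0.21202
  l_6 = 0.16262
  l_7 = 0.11985
  l_8 = 0.09408
R₀ = Σ l_x mₓ:
  age 3: 0.63400 × 51 = 32.3340
  age 4: 0.32271 × 15 = 4.8407
  age 5: 0.21202 × 27 = 5.7245
  age 6: 0.16262 × 42 = 6.8300
  age 7: 0.11985 × 17 = 2.0374
  age 8: 0.09408 × 11 = 1.0349
R₀ = 32.3340 + 4.8407 + 5.7245 + 6.8300 + 2.0374 + 1.0349 = 52.8016

52.80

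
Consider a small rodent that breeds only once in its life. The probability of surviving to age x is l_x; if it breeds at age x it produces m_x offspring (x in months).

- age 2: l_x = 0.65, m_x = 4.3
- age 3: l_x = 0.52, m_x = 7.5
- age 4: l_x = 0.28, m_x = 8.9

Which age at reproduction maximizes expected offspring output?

Expected offspring if breeding at age x = l_x × m_x:
  age 2: 0.65 × 4.3 = 2.795
  age 3: 0.52 × 7.5 = 3.900
  age 4: 0.28 × 8.9 = 2.492
Maximum at age 3 (3.900).

3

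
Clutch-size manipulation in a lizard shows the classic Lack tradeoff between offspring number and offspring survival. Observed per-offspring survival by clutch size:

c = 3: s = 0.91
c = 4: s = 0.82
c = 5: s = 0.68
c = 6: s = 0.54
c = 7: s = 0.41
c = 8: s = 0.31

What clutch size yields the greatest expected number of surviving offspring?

5

Expected surviving offspring = c × s(c):
  c=3: 3 × 0.91 = 2.730
  c=4: 4 × 0.82 = 3.280
  c=5: 5 × 0.68 = 3.400
  c=6: 6 × 0.54 = 3.240
  c=7: 7 × 0.41 = 2.870
  c=8: 8 × 0.31 = 2.480
Maximum at c = 5 (3.400 surviving offspring).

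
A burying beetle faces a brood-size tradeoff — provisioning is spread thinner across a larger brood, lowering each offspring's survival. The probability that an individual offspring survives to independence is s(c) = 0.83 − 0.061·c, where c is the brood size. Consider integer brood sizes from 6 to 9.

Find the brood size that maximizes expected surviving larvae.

7

Expected surviving larvae = c × s(c):
  c=6: 6 × 0.464 = 2.784
  c=7: 7 × 0.403 = 2.821
  c=8: 8 × 0.342 = 2.736
  c=9: 9 × 0.281 = 2.529
Maximum at c = 7 (2.821 surviving larvae).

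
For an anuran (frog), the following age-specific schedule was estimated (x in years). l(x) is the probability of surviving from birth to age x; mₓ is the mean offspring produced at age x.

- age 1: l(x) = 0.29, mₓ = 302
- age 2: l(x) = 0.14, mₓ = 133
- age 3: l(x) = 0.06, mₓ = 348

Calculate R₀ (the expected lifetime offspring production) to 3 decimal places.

R₀ = Σ l(x) mₓ:
  age 1: 0.29 × 302 = 87.5800
  age 2: 0.14 × 133 = 18.6200
  age 3: 0.06 × 348 = 20.8800
R₀ = 87.5800 + 18.6200 + 20.8800 = 127.0800

127.080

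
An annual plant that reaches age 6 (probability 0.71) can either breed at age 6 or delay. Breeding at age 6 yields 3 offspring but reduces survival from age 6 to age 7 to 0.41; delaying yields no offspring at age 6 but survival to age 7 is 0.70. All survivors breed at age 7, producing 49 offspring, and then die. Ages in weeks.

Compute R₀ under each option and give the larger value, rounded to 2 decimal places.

breed at age 6: R₀ = 0.71 × (3 + 0.41 × 49) = 0.71 × 23.0900 = 16.3939
delay to age 7: R₀ = 0.71 × (0.70 × 49) = 0.71 × 34.3000 = 24.3530
Higher: delay to age 7 (24.3530).

24.35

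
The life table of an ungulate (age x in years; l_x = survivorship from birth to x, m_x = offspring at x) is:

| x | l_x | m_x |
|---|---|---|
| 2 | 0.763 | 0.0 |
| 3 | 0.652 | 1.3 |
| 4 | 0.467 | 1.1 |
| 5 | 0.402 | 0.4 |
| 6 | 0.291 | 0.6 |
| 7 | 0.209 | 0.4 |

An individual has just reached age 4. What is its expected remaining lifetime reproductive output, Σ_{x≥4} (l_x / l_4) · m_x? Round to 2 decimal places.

2.00

l_4 = 0.467. Conditional survival from age 4 to x is l_x / l_4.
  x=4: (0.467/0.467) × 1.1 = 1.1000
  x=5: (0.402/0.467) × 0.4 = 0.3443
  x=6: (0.291/0.467) × 0.6 = 0.3739
  x=7: (0.209/0.467) × 0.4 = 0.1790
Sum = 1.1000 + 0.3443 + 0.3739 + 0.1790 = 1.9972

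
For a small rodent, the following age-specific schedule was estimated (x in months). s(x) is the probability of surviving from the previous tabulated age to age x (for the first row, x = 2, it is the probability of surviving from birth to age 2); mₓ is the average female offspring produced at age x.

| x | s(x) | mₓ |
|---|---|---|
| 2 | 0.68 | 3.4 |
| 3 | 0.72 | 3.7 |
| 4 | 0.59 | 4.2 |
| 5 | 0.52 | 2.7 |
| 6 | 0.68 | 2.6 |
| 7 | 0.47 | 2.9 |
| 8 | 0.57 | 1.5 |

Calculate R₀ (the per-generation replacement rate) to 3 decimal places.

6.188

Survivorship from birth: l_x = s_2·s_3·…·s_x.
  l_2 = 0.68000
  l_3 = 0.48960
  l_4 = 0.28886
  l_5 = 0.15021
  l_6 = 0.10214
  l_7 = 0.04801
  l_8 = 0.02736
R₀ = Σ l_x mₓ:
  age 2: 0.68000 × 3.4 = 2.3120
  age 3: 0.48960 × 3.7 = 1.8115
  age 4: 0.28886 × 4.2 = 1.2132
  age 5: 0.15021 × 2.7 = 0.4056
  age 6: 0.10214 × 2.6 = 0.2656
  age 7: 0.04801 × 2.9 = 0.1392
  age 8: 0.02736 × 1.5 = 0.0410
R₀ = 2.3120 + 1.8115 + 1.2132 + 0.4056 + 0.2656 + 0.1392 + 0.0410 = 6.1881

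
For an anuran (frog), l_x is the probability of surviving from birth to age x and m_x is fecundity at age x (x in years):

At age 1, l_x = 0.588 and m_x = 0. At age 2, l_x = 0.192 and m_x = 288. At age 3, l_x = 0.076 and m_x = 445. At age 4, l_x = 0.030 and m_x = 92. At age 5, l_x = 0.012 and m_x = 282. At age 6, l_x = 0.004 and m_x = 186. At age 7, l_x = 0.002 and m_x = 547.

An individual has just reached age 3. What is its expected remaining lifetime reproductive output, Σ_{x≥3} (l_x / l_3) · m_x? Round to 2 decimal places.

550.03

l_3 = 0.076. Conditional survival from age 3 to x is l_x / l_3.
  x=3: (0.076/0.076) × 445 = 445.0000
  x=4: (0.030/0.076) × 92 = 36.3158
  x=5: (0.012/0.076) × 282 = 44.5263
  x=6: (0.004/0.076) × 186 = 9.7895
  x=7: (0.002/0.076) × 547 = 14.3947
Sum = 445.0000 + 36.3158 + 44.5263 + 9.7895 + 14.3947 = 550.0263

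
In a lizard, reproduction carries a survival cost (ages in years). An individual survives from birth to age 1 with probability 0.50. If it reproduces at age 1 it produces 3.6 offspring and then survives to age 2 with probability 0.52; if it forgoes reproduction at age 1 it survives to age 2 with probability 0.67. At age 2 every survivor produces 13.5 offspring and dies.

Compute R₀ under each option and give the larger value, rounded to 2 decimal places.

5.31

breed at age 1: R₀ = 0.50 × (3.6 + 0.52 × 13.5) = 0.50 × 10.6200 = 5.3100
delay to age 2: R₀ = 0.50 × (0.67 × 13.5) = 0.50 × 9.0450 = 4.5225
Higher: breed at age 1 (5.3100).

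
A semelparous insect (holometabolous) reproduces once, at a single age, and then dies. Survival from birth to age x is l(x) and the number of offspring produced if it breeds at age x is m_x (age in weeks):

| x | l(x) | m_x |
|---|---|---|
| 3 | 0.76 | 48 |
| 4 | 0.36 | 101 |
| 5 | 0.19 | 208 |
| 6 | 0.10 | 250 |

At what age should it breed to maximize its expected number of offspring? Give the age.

5

Expected offspring if breeding at age x = l(x) × m_x:
  age 3: 0.76 × 48 = 36.480
  age 4: 0.36 × 101 = 36.360
  age 5: 0.19 × 208 = 39.520
  age 6: 0.10 × 250 = 25.000
Maximum at age 5 (39.520).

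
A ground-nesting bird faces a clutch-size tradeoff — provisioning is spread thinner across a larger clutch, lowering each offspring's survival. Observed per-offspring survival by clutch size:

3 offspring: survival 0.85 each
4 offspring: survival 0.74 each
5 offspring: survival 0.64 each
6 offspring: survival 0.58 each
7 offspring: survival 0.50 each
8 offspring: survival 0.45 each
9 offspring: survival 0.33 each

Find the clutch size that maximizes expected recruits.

8

Expected recruits = c × s(c):
  c=3: 3 × 0.85 = 2.550
  c=4: 4 × 0.74 = 2.960
  c=5: 5 × 0.64 = 3.200
  c=6: 6 × 0.58 = 3.480
  c=7: 7 × 0.50 = 3.500
  c=8: 8 × 0.45 = 3.600
  c=9: 9 × 0.33 = 2.970
Maximum at c = 8 (3.600 recruits).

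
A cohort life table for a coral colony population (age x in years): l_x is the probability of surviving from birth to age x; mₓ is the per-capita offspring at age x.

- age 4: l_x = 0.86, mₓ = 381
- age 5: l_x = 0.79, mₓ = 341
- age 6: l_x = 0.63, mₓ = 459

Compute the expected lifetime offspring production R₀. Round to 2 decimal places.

R₀ = Σ l_x mₓ:
  age 4: 0.86 × 381 = 327.6600
  age 5: 0.79 × 341 = 269.3900
  age 6: 0.63 × 459 = 289.1700
R₀ = 327.6600 + 269.3900 + 289.1700 = 886.2200

886.22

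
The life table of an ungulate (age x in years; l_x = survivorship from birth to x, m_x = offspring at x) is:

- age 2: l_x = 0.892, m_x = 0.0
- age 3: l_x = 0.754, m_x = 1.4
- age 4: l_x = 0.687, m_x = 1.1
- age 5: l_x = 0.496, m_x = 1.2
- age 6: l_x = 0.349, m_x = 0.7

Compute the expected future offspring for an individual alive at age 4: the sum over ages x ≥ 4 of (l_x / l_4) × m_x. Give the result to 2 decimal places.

2.32

l_4 = 0.687. Conditional survival from age 4 to x is l_x / l_4.
  x=4: (0.687/0.687) × 1.1 = 1.1000
  x=5: (0.496/0.687) × 1.2 = 0.8664
  x=6: (0.349/0.687) × 0.7 = 0.3556
Sum = 1.1000 + 0.8664 + 0.3556 = 2.3220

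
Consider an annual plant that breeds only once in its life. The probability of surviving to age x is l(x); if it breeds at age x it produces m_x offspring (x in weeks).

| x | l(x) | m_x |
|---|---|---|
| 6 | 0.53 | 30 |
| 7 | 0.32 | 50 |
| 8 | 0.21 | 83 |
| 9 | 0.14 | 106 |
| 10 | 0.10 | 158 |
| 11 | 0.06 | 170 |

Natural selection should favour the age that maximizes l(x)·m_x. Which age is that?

Expected offspring if breeding at age x = l(x) × m_x:
  age 6: 0.53 × 30 = 15.900
  age 7: 0.32 × 50 = 16.000
  age 8: 0.21 × 83 = 17.430
  age 9: 0.14 × 106 = 14.840
  age 10: 0.10 × 158 = 15.800
  age 11: 0.06 × 170 = 10.200
Maximum at age 8 (17.430).

8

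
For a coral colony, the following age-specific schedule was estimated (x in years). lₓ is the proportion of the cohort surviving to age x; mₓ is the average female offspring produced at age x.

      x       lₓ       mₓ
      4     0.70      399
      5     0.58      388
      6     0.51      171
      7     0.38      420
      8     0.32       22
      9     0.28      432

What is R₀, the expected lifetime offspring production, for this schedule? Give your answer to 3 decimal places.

R₀ = Σ lₓ mₓ:
  age 4: 0.70 × 399 = 279.3000
  age 5: 0.58 × 388 = 225.0400
  age 6: 0.51 × 171 = 87.2100
  age 7: 0.38 × 420 = 159.6000
  age 8: 0.32 × 22 = 7.0400
  age 9: 0.28 × 432 = 120.9600
R₀ = 279.3000 + 225.0400 + 87.2100 + 159.6000 + 7.0400 + 120.9600 = 879.1500

879.150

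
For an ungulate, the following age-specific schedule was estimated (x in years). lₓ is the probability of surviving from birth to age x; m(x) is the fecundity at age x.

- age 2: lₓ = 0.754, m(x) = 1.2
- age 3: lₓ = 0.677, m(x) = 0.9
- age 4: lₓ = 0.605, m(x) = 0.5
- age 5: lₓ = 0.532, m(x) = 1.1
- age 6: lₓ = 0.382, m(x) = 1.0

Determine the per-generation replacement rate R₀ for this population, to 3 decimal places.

2.784

R₀ = Σ lₓ m(x):
  age 2: 0.754 × 1.2 = 0.9048
  age 3: 0.677 × 0.9 = 0.6093
  age 4: 0.605 × 0.5 = 0.3025
  age 5: 0.532 × 1.1 = 0.5852
  age 6: 0.382 × 1.0 = 0.3820
R₀ = 0.9048 + 0.6093 + 0.3025 + 0.5852 + 0.3820 = 2.7838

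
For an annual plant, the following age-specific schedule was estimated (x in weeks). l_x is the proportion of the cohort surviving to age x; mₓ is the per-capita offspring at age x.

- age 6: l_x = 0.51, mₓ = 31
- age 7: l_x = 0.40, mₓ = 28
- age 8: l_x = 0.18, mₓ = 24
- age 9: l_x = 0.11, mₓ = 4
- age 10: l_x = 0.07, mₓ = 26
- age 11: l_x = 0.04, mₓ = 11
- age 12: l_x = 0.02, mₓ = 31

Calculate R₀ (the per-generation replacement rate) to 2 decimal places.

34.65

R₀ = Σ l_x mₓ:
  age 6: 0.51 × 31 = 15.8100
  age 7: 0.40 × 28 = 11.2000
  age 8: 0.18 × 24 = 4.3200
  age 9: 0.11 × 4 = 0.4400
  age 10: 0.07 × 26 = 1.8200
  age 11: 0.04 × 11 = 0.4400
  age 12: 0.02 × 31 = 0.6200
R₀ = 15.8100 + 11.2000 + 4.3200 + 0.4400 + 1.8200 + 0.4400 + 0.6200 = 34.6500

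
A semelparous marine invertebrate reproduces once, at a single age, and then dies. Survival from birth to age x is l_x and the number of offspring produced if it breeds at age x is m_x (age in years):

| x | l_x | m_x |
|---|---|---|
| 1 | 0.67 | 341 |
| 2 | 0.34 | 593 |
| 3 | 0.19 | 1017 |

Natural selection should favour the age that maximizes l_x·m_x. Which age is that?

Expected offspring if breeding at age x = l_x × m_x:
  age 1: 0.67 × 341 = 228.470
  age 2: 0.34 × 593 = 201.620
  age 3: 0.19 × 1017 = 193.230
Maximum at age 1 (228.470).

1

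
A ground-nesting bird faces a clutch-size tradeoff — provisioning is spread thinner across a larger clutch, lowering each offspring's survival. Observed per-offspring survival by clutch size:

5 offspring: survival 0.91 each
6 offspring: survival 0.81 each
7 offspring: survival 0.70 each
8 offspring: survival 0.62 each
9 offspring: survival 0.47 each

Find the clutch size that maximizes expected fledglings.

8

Expected fledglings = c × s(c):
  c=5: 5 × 0.91 = 4.550
  c=6: 6 × 0.81 = 4.860
  c=7: 7 × 0.70 = 4.900
  c=8: 8 × 0.62 = 4.960
  c=9: 9 × 0.47 = 4.230
Maximum at c = 8 (4.960 fledglings).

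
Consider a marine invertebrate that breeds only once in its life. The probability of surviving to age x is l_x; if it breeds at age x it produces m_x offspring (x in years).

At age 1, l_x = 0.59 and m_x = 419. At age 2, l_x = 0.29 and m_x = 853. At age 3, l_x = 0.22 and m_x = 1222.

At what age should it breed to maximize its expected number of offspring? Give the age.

Expected offspring if breeding at age x = l_x × m_x:
  age 1: 0.59 × 419 = 247.210
  age 2: 0.29 × 853 = 247.370
  age 3: 0.22 × 1222 = 268.840
Maximum at age 3 (268.840).

3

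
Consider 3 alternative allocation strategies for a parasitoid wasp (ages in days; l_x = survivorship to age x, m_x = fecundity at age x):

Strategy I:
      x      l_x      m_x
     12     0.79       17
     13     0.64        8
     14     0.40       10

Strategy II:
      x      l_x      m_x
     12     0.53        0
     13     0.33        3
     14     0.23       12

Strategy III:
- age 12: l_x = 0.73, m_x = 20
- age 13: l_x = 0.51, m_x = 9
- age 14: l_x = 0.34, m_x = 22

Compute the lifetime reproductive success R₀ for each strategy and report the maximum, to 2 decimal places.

Strategy I: R₀ = 0.79×17 + 0.64×8 + 0.40×10 = 22.5500
Strategy II: R₀ = 0.53×0 + 0.33×3 + 0.23×12 = 3.7500
Strategy III: R₀ = 0.73×20 + 0.51×9 + 0.34×22 = 26.6700
Highest R₀: strategy III with 26.6700.

26.67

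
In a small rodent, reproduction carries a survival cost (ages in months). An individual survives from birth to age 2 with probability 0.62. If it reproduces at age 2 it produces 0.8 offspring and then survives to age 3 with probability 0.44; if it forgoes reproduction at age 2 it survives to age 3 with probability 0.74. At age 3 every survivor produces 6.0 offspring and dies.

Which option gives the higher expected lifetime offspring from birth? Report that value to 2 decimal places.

breed at age 2: R₀ = 0.62 × (0.8 + 0.44 × 6.0) = 0.62 × 3.4400 = 2.1328
delay to age 3: R₀ = 0.62 × (0.74 × 6.0) = 0.62 × 4.4400 = 2.7528
Higher: delay to age 3 (2.7528).

2.75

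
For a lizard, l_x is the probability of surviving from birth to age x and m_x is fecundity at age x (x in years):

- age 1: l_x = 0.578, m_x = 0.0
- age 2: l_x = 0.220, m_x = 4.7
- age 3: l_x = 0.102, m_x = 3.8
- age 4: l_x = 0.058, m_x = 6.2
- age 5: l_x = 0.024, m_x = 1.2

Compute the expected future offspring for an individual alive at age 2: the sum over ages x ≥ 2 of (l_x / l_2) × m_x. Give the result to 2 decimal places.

l_2 = 0.220. Conditional survival from age 2 to x is l_x / l_2.
  x=2: (0.220/0.220) × 4.7 = 4.7000
  x=3: (0.102/0.220) × 3.8 = 1.7618
  x=4: (0.058/0.220) × 6.2 = 1.6345
  x=5: (0.024/0.220) × 1.2 = 0.1309
Sum = 4.7000 + 1.7618 + 1.6345 + 0.1309 = 8.2273

8.23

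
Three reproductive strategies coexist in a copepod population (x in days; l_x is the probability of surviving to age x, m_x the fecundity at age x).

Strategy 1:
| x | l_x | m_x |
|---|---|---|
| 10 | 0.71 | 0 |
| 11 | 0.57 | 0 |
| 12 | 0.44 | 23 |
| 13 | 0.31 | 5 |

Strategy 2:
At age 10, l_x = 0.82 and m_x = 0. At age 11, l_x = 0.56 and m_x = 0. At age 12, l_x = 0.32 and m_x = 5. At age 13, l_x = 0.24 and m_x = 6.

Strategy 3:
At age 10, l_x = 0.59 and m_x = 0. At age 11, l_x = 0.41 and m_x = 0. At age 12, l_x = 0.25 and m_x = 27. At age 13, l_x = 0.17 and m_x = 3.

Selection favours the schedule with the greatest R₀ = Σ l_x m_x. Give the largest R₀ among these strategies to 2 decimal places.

Strategy 1: R₀ = 0.71×0 + 0.57×0 + 0.44×23 + 0.31×5 = 11.6700
Strategy 2: R₀ = 0.82×0 + 0.56×0 + 0.32×5 + 0.24×6 = 3.0400
Strategy 3: R₀ = 0.59×0 + 0.41×0 + 0.25×27 + 0.17×3 = 7.2600
Highest R₀: strategy 1 with 11.6700.

11.67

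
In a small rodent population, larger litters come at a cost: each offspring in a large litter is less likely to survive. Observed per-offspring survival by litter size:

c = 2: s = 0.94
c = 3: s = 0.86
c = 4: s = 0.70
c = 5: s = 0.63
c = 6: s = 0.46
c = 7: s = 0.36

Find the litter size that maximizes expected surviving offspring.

Expected surviving offspring = c × s(c):
  c=2: 2 × 0.94 = 1.880
  c=3: 3 × 0.86 = 2.580
  c=4: 4 × 0.70 = 2.800
  c=5: 5 × 0.63 = 3.150
  c=6: 6 × 0.46 = 2.760
  c=7: 7 × 0.36 = 2.520
Maximum at c = 5 (3.150 surviving offspring).

5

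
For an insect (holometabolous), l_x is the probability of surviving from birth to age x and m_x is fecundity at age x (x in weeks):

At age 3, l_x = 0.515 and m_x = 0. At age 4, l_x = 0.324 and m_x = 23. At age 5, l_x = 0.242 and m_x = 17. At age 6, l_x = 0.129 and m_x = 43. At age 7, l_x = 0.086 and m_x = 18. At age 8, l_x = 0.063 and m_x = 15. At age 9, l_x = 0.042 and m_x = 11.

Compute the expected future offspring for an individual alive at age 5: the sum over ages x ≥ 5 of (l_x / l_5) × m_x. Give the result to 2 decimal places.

l_5 = 0.242. Conditional survival from age 5 to x is l_x / l_5.
  x=5: (0.242/0.242) × 17 = 17.0000
  x=6: (0.129/0.242) × 43 = 22.9215
  x=7: (0.086/0.242) × 18 = 6.3967
  x=8: (0.063/0.242) × 15 = 3.9050
  x=9: (0.042/0.242) × 11 = 1.9091
Sum = 17.0000 + 22.9215 + 6.3967 + 3.9050 + 1.9091 = 52.1322

52.13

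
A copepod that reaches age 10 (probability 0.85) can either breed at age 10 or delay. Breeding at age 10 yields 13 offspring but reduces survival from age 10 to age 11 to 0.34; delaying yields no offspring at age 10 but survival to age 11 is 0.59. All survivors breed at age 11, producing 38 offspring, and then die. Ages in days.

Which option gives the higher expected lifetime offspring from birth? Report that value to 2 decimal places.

breed at age 10: R₀ = 0.85 × (13 + 0.34 × 38) = 0.85 × 25.9200 = 22.0320
delay to age 11: R₀ = 0.85 × (0.59 × 38) = 0.85 × 22.4200 = 19.0570
Higher: breed at age 10 (22.0320).

22.03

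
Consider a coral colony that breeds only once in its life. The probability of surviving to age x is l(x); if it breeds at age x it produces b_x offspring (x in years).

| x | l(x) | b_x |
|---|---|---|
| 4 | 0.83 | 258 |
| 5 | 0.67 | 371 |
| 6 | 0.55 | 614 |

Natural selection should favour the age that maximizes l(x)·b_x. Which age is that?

6

Expected offspring if breeding at age x = l(x) × b_x:
  age 4: 0.83 × 258 = 214.140
  age 5: 0.67 × 371 = 248.570
  age 6: 0.55 × 614 = 337.700
Maximum at age 6 (337.700).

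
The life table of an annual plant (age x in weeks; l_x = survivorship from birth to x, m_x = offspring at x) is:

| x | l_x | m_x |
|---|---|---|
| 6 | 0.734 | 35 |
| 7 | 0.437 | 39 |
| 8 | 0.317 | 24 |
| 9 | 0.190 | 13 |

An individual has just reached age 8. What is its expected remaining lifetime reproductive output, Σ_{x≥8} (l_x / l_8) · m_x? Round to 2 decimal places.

31.79

l_8 = 0.317. Conditional survival from age 8 to x is l_x / l_8.
  x=8: (0.317/0.317) × 24 = 24.0000
  x=9: (0.190/0.317) × 13 = 7.7918
Sum = 24.0000 + 7.7918 = 31.7918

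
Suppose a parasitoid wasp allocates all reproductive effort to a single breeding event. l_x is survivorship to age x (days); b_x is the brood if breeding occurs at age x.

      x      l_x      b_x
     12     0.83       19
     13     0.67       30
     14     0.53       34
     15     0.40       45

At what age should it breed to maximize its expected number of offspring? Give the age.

13

Expected offspring if breeding at age x = l_x × b_x:
  age 12: 0.83 × 19 = 15.770
  age 13: 0.67 × 30 = 20.100
  age 14: 0.53 × 34 = 18.020
  age 15: 0.40 × 45 = 18.000
Maximum at age 13 (20.100).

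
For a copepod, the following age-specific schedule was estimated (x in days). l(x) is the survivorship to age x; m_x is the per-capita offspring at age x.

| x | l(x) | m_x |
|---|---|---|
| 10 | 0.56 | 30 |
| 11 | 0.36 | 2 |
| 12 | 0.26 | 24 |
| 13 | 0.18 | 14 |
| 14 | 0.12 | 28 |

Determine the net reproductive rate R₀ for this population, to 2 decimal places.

R₀ = Σ l(x) m_x:
  age 10: 0.56 × 30 = 16.8000
  age 11: 0.36 × 2 = 0.7200
  age 12: 0.26 × 24 = 6.2400
  age 13: 0.18 × 14 = 2.5200
  age 14: 0.12 × 28 = 3.3600
R₀ = 16.8000 + 0.7200 + 6.2400 + 2.5200 + 3.3600 = 29.6400

29.64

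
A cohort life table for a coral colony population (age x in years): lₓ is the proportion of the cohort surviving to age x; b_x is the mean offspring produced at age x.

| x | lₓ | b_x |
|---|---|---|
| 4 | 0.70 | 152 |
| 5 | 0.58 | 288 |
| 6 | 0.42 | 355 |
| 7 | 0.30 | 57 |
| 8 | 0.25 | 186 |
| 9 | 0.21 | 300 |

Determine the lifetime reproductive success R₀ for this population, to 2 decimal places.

R₀ = Σ lₓ b_x:
  age 4: 0.70 × 152 = 106.4000
  age 5: 0.58 × 288 = 167.0400
  age 6: 0.42 × 355 = 149.1000
  age 7: 0.30 × 57 = 17.1000
  age 8: 0.25 × 186 = 46.5000
  age 9: 0.21 × 300 = 63.0000
R₀ = 106.4000 + 167.0400 + 149.1000 + 17.1000 + 46.5000 + 63.0000 = 549.1400

549.14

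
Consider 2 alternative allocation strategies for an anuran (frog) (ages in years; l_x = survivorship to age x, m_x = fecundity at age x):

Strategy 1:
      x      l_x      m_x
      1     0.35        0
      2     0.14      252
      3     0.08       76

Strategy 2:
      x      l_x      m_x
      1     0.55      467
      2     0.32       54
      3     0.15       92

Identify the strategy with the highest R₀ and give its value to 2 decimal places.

Strategy 1: R₀ = 0.35×0 + 0.14×252 + 0.08×76 = 41.3600
Strategy 2: R₀ = 0.55×467 + 0.32×54 + 0.15×92 = 287.9300
Highest R₀: strategy 2 with 287.9300.

287.93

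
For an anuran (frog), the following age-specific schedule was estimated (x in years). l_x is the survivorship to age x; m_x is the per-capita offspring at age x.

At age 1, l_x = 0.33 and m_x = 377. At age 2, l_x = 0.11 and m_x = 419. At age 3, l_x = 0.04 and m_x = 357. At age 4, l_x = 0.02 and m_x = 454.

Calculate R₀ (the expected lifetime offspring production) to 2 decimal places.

193.86

R₀ = Σ l_x m_x:
  age 1: 0.33 × 377 = 124.4100
  age 2: 0.11 × 419 = 46.0900
  age 3: 0.04 × 357 = 14.2800
  age 4: 0.02 × 454 = 9.0800
R₀ = 124.4100 + 46.0900 + 14.2800 + 9.0800 = 193.8600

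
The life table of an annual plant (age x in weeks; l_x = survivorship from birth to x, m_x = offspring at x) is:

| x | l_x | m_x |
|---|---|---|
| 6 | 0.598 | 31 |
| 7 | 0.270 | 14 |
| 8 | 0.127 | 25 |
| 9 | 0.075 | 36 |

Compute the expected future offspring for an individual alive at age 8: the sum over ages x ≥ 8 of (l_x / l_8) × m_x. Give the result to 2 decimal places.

46.26

l_8 = 0.127. Conditional survival from age 8 to x is l_x / l_8.
  x=8: (0.127/0.127) × 25 = 25.0000
  x=9: (0.075/0.127) × 36 = 21.2598
Sum = 25.0000 + 21.2598 = 46.2598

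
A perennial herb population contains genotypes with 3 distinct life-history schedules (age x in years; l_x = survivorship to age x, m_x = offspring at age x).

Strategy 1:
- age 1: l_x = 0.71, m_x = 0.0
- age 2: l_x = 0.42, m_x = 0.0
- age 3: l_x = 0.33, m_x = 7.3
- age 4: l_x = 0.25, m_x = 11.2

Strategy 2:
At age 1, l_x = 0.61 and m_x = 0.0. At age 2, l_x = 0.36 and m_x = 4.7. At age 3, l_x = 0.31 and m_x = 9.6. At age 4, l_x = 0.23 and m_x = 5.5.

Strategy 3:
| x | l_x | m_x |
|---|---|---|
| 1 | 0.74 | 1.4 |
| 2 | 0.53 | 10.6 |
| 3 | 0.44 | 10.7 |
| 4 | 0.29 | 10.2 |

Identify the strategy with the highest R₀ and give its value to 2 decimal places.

14.32

Strategy 1: R₀ = 0.71×0.0 + 0.42×0.0 + 0.33×7.3 + 0.25×11.2 = 5.2090
Strategy 2: R₀ = 0.61×0.0 + 0.36×4.7 + 0.31×9.6 + 0.23×5.5 = 5.9330
Strategy 3: R₀ = 0.74×1.4 + 0.53×10.6 + 0.44×10.7 + 0.29×10.2 = 14.3200
Highest R₀: strategy 3 with 14.3200.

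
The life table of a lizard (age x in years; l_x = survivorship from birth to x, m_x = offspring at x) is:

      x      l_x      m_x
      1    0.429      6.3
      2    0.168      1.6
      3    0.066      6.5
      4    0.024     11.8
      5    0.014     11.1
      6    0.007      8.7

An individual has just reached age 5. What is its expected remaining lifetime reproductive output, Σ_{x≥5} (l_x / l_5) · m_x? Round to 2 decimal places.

l_5 = 0.014. Conditional survival from age 5 to x is l_x / l_5.
  x=5: (0.014/0.014) × 11.1 = 11.1000
  x=6: (0.007/0.014) × 8.7 = 4.3500
Sum = 11.1000 + 4.3500 = 15.4500

15.45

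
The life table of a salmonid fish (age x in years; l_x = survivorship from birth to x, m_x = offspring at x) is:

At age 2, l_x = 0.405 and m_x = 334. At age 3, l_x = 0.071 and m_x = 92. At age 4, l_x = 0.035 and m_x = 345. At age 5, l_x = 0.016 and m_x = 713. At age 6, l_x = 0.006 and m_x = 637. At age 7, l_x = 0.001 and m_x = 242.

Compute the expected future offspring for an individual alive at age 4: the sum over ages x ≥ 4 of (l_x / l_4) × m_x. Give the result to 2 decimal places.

787.06

l_4 = 0.035. Conditional survival from age 4 to x is l_x / l_4.
  x=4: (0.035/0.035) × 345 = 345.0000
  x=5: (0.016/0.035) × 713 = 325.9429
  x=6: (0.006/0.035) × 637 = 109.2000
  x=7: (0.001/0.035) × 242 = 6.9143
Sum = 345.0000 + 325.9429 + 109.2000 + 6.9143 = 787.0571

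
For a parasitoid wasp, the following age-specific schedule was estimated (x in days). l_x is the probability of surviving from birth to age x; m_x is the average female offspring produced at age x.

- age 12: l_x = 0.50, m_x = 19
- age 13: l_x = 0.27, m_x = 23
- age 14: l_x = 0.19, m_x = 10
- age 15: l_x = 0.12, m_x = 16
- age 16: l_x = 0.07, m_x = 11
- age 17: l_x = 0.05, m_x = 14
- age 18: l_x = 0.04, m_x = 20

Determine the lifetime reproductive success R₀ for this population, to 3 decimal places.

21.800

R₀ = Σ l_x m_x:
  age 12: 0.50 × 19 = 9.5000
  age 13: 0.27 × 23 = 6.2100
  age 14: 0.19 × 10 = 1.9000
  age 15: 0.12 × 16 = 1.9200
  age 16: 0.07 × 11 = 0.7700
  age 17: 0.05 × 14 = 0.7000
  age 18: 0.04 × 20 = 0.8000
R₀ = 9.5000 + 6.2100 + 1.9000 + 1.9200 + 0.7700 + 0.7000 + 0.8000 = 21.8000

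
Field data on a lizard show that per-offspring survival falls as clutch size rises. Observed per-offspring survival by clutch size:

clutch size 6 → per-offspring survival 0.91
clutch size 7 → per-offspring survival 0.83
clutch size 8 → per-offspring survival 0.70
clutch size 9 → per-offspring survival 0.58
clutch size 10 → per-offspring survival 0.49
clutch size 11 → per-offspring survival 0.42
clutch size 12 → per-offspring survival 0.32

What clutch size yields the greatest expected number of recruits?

Expected recruits = c × s(c):
  c=6: 6 × 0.91 = 5.460
  c=7: 7 × 0.83 = 5.810
  c=8: 8 × 0.70 = 5.600
  c=9: 9 × 0.58 = 5.220
  c=10: 10 × 0.49 = 4.900
  c=11: 11 × 0.42 = 4.620
  c=12: 12 × 0.32 = 3.840
Maximum at c = 7 (5.810 recruits).

7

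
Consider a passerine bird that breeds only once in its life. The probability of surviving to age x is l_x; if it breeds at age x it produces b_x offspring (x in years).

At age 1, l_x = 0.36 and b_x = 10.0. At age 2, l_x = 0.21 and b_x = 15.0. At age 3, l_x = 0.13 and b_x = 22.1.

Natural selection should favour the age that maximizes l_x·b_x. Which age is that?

Expected offspring if breeding at age x = l_x × b_x:
  age 1: 0.36 × 10.0 = 3.600
  age 2: 0.21 × 15.0 = 3.150
  age 3: 0.13 × 22.1 = 2.873
Maximum at age 1 (3.600).

1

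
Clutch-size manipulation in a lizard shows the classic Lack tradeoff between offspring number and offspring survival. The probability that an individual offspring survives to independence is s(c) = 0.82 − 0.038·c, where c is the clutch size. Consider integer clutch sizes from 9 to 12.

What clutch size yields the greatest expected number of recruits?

Expected recruits = c × s(c):
  c=9: 9 × 0.478 = 4.302
  c=10: 10 × 0.440 = 4.400
  c=11: 11 × 0.402 = 4.422
  c=12: 12 × 0.364 = 4.368
Maximum at c = 11 (4.422 recruits).

11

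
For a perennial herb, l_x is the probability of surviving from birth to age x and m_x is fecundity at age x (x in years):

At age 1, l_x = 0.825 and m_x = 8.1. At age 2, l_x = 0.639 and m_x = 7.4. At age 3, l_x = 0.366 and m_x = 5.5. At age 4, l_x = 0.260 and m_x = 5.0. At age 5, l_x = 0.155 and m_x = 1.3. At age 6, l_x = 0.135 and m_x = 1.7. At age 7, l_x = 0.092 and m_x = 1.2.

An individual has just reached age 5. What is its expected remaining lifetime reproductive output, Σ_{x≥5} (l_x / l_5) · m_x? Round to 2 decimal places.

3.49

l_5 = 0.155. Conditional survival from age 5 to x is l_x / l_5.
  x=5: (0.155/0.155) × 1.3 = 1.3000
  x=6: (0.135/0.155) × 1.7 = 1.4806
  x=7: (0.092/0.155) × 1.2 = 0.7123
Sum = 1.3000 + 1.4806 + 0.7123 = 3.4929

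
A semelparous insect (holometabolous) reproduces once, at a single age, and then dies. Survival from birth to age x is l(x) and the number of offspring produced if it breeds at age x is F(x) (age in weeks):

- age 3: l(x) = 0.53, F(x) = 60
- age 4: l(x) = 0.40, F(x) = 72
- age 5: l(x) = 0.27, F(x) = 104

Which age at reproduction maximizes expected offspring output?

3

Expected offspring if breeding at age x = l(x) × F(x):
  age 3: 0.53 × 60 = 31.800
  age 4: 0.40 × 72 = 28.800
  age 5: 0.27 × 104 = 28.080
Maximum at age 3 (31.800).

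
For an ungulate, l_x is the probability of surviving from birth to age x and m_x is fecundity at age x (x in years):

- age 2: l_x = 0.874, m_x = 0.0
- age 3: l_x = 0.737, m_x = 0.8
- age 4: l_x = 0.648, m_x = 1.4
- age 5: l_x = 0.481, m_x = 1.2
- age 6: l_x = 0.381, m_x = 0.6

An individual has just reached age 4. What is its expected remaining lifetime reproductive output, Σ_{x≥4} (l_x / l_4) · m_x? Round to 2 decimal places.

2.64

l_4 = 0.648. Conditional survival from age 4 to x is l_x / l_4.
  x=4: (0.648/0.648) × 1.4 = 1.4000
  x=5: (0.481/0.648) × 1.2 = 0.8907
  x=6: (0.381/0.648) × 0.6 = 0.3528
Sum = 1.4000 + 0.8907 + 0.3528 = 2.6435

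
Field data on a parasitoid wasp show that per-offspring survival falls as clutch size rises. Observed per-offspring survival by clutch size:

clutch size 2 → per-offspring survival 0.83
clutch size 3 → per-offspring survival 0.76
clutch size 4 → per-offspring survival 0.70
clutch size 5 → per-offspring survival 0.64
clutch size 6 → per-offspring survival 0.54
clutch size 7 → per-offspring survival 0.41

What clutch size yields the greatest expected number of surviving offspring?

Expected surviving offspring = c × s(c):
  c=2: 2 × 0.83 = 1.660
  c=3: 3 × 0.76 = 2.280
  c=4: 4 × 0.70 = 2.800
  c=5: 5 × 0.64 = 3.200
  c=6: 6 × 0.54 = 3.240
  c=7: 7 × 0.41 = 2.870
Maximum at c = 6 (3.240 surviving offspring).

6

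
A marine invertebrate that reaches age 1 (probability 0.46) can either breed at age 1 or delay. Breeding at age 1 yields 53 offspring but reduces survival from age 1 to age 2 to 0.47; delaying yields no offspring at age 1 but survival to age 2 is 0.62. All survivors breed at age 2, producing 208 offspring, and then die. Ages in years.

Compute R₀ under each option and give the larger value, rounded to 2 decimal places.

breed at age 1: R₀ = 0.46 × (53 + 0.47 × 208) = 0.46 × 150.7600 = 69.3496
delay to age 2: R₀ = 0.46 × (0.62 × 208) = 0.46 × 128.9600 = 59.3216
Higher: breed at age 1 (69.3496).

69.35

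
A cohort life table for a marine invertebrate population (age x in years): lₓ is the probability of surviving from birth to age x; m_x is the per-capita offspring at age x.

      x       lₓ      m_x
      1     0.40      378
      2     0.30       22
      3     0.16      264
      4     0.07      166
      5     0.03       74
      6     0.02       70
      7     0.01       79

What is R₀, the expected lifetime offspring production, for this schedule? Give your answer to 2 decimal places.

216.07

R₀ = Σ lₓ m_x:
  age 1: 0.40 × 378 = 151.2000
  age 2: 0.30 × 22 = 6.6000
  age 3: 0.16 × 264 = 42.2400
  age 4: 0.07 × 166 = 11.6200
  age 5: 0.03 × 74 = 2.2200
  age 6: 0.02 × 70 = 1.4000
  age 7: 0.01 × 79 = 0.7900
R₀ = 151.2000 + 6.6000 + 42.2400 + 11.6200 + 2.2200 + 1.4000 + 0.7900 = 216.0700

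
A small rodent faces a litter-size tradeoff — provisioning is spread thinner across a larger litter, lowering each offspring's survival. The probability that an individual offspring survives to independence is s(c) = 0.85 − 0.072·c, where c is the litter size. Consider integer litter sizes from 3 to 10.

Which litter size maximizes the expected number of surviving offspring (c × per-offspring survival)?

Expected surviving offspring = c × s(c):
  c=3: 3 × 0.634 = 1.902
  c=4: 4 × 0.562 = 2.248
  c=5: 5 × 0.490 = 2.450
  c=6: 6 × 0.418 = 2.508
  c=7: 7 × 0.346 = 2.422
  c=8: 8 × 0.274 = 2.192
  c=9: 9 × 0.202 = 1.818
  c=10: 10 × 0.130 = 1.300
Maximum at c = 6 (2.508 surviving offspring).

6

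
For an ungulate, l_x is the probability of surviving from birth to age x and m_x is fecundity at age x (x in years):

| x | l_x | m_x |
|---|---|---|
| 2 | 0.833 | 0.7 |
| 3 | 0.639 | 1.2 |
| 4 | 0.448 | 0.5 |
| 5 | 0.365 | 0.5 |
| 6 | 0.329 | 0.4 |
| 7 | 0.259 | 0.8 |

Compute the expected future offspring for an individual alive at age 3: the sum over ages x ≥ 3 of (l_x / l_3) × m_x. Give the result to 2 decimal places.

l_3 = 0.639. Conditional survival from age 3 to x is l_x / l_3.
  x=3: (0.639/0.639) × 1.2 = 1.2000
  x=4: (0.448/0.639) × 0.5 = 0.3505
  x=5: (0.365/0.639) × 0.5 = 0.2856
  x=6: (0.329/0.639) × 0.4 = 0.2059
  x=7: (0.259/0.639) × 0.8 = 0.3243
Sum = 1.2000 + 0.3505 + 0.2856 + 0.2059 + 0.3243 = 2.3664

2.37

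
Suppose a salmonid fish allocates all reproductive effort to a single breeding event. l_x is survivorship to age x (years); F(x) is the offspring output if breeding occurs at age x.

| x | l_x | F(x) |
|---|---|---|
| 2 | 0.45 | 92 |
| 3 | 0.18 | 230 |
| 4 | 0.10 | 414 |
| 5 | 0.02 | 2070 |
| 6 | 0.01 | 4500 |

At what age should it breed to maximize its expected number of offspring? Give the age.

6

Expected offspring if breeding at age x = l_x × F(x):
  age 2: 0.45 × 92 = 41.400
  age 3: 0.18 × 230 = 41.400
  age 4: 0.10 × 414 = 41.400
  age 5: 0.02 × 2070 = 41.400
  age 6: 0.01 × 4500 = 45.000
Maximum at age 6 (45.000).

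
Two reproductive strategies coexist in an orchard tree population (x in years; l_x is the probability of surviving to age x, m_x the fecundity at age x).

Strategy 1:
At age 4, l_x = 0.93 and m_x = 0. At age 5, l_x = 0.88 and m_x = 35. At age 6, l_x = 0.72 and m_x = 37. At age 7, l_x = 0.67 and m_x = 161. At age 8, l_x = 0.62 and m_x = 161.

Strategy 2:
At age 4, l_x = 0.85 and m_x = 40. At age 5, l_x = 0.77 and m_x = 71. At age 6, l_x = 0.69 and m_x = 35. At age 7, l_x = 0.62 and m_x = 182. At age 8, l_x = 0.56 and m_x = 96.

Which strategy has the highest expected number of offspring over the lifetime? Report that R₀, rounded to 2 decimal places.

Strategy 1: R₀ = 0.93×0 + 0.88×35 + 0.72×37 + 0.67×161 + 0.62×161 = 265.1300
Strategy 2: R₀ = 0.85×40 + 0.77×71 + 0.69×35 + 0.62×182 + 0.56×96 = 279.4200
Highest R₀: strategy 2 with 279.4200.

279.42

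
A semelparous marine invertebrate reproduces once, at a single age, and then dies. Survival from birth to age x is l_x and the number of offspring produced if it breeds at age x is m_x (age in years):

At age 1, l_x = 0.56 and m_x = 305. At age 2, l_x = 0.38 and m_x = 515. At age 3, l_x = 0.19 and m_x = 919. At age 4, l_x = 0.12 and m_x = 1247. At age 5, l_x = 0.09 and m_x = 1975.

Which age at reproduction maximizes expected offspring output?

2

Expected offspring if breeding at age x = l_x × m_x:
  age 1: 0.56 × 305 = 170.800
  age 2: 0.38 × 515 = 195.700
  age 3: 0.19 × 919 = 174.610
  age 4: 0.12 × 1247 = 149.640
  age 5: 0.09 × 1975 = 177.750
Maximum at age 2 (195.700).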